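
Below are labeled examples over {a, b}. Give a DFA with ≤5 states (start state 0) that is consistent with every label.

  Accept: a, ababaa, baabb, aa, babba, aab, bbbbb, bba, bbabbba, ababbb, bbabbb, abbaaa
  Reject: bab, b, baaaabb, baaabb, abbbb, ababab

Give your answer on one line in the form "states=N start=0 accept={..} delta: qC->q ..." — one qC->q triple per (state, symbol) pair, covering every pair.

Fold the examples into a partial DFA from state 0: repeatedly fix the first undefined (state, symbol) met by the shortest-then-alphabetical prefix, trying targets in increasing order and rejecting any under which an Accept and a Reject string meet in one state with the same remainder; add a state when all current targets are rejected. Accepting states are where Accept strings end.
a: 0a undefined. 0a->0: no, aab/b meet in 0 with "b" left. Open state 1: 0a->1.
b: 0b undefined. 0b->0: no, bbbbb/b meet in 0. 0b->1: no, a/b meet in 1. Open state 2: 0b->2.
aa: 1a undefined. 1a->0: no, aab/b meet in 2. 1a->1: ok.
ab: 1b undefined. 1b->0: no, aab/ababab meet in 0. 1b->1: no, a/abbbb meet in 1. 1b->2: no, aab/b meet in 2. Open state 3: 1b->3.
ba: 2a undefined. 2a->0: no, baabb/baaaabb meet in 3 with "b" left. 2a->1: no, baabb/baaaabb meet in 3 with "b" left. 2a->2: no, baabb/baaaabb meet in 2 with "bb" left. 2a->3: ok.
bb: 2b undefined. 2b->0: no, bbbbb/b meet in 2. 2b->1: ok.
aba: 3a undefined. 3a->0: ok.
abb: 3b undefined. 3b->0: no, a/abbbb meet in 1. 3b->1: no, a/bab meet in 1. 3b->2: no, aab/abbbb meet in 3. 3b->3: no, aab/bab meet in 3. Open state 4: 3b->4.
abba: 4a undefined. 4a->0: ok.
abbb: 4b undefined. 4b->0: ok.
All examples now run through 5 states with every (state, symbol) defined. Accept strings end in {0,1,3}, Reject strings end in {2,4}; accept={0,1,3}.

states=5 start=0 accept={0,1,3} delta: 0a->1 0b->2 1a->1 1b->3 2a->3 2b->1 3a->0 3b->4 4a->0 4b->0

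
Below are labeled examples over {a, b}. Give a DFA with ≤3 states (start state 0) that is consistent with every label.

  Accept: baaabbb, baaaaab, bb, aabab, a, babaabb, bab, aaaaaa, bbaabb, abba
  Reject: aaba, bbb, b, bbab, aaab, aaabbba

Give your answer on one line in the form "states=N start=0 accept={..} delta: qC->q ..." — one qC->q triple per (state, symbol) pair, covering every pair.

Fold the examples into a partial DFA from state 0: repeatedly fix the first undefined (state, symbol) met by the shortest-then-alphabetical prefix, trying targets in increasing order and rejecting any under which an Accept and a Reject string meet in one state with the same remainder; add a state when all current targets are rejected. Accepting states are where Accept strings end.
a: 0a undefined. 0a->0: ok.
b: 0b undefined. 0b->0: no, baaabbb/aaba meet in 0. Open state 1: 0b->1.
ba: 1a undefined. 1a->0: no, baaabbb/bbb meet in 1 with "bb" left. 1a->1: ok.
bb: 1b undefined. 1b->0: ok.
All examples now run through 2 states with every (state, symbol) defined. Accept strings end in {0}, Reject strings end in {1}; accept={0}.

states=2 start=0 accept={0} delta: 0a->0 0b->1 1a->1 1b->0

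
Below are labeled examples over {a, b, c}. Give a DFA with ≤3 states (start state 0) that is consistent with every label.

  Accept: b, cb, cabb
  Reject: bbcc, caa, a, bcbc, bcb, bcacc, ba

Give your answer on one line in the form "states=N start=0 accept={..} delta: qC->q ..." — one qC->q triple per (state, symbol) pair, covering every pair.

Grow the machine one transition at a time. Run the examples from 0; the earliest place one falls off (shortest prefix, ties alphabetical) gets sent to the lowest-numbered state that keeps every Accept/Reject pair distinguishable — a pair clashes when both reach the same state with identical unread suffix — and to a fresh state only if none does.
a: 0a undefined. 0a->0: ok.
b: 0b undefined. 0b->0: no, b/a meet in 0. Open state 1: 0b->1.
c: 0c undefined. 0c->0: ok.
ba: 1a undefined. 1a->0: ok.
bb: 1b undefined. 1b->0: no, cabb/bbcc meet in 0. 1b->1: ok.
bc: 1c undefined. 1c->0: no, b/bcb meet in 1. 1c->1: no, b/bbcc meet in 1. Open state 2: 1c->2.
bca: 2a undefined. 2a->0: ok.
bcb: 2b undefined. 2b->0: ok.
bbcc: 2c undefined. 2c->0: ok.
All examples now run through 3 states with every (state, symbol) defined. Accept strings end in {1}, Reject strings end in {0}; accept={1}.

states=3 start=0 accept={1} delta: 0a->0 0b->1 0c->0 1a->0 1b->1 1c->2 2a->0 2b->0 2c->0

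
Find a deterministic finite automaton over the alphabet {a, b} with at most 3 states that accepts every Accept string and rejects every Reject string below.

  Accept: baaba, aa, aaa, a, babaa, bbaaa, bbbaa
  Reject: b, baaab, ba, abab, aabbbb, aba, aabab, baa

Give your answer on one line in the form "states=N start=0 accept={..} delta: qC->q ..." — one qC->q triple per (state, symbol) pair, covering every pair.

Fold the examples into a partial DFA from state 0: repeatedly fix the first undefined (state, symbol) met by the shortest-then-alphabetical prefix, trying targets in increasing order and rejecting any under which an Accept and a Reject string meet in one state with the same remainder; add a state when all current targets are rejected. Accepting states are where Accept strings end.
a: 0a undefined. 0a->0: ok.
b: 0b undefined. 0b->0: no, baaba/b meet in 0. Open state 1: 0b->1.
ba: 1a undefined. 1a->0: no, baaba/ba meet in 0. 1a->1: ok.
bb: 1b undefined. 1b->0: no, baaba/baaab meet in 0. 1b->1: no, baaba/b meet in 1. Open state 2: 1b->2.
bba: 2a undefined. 2a->0: ok.
bbb: 2b undefined. 2b->0: ok.
All examples now run through 3 states with every (state, symbol) defined. Accept strings end in {0}, Reject strings end in {1,2}; accept={0}.

states=3 start=0 accept={0} delta: 0a->0 0b->1 1a->1 1b->2 2a->0 2b->0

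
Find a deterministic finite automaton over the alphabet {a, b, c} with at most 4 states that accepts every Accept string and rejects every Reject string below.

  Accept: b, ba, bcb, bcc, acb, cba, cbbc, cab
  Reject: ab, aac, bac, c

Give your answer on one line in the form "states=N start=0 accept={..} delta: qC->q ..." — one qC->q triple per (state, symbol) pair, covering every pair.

Fold the examples into a partial DFA from state 0: repeatedly fix the first undefined (state, symbol) met by the shortest-then-alphabetical prefix, trying targets in increasing order and rejecting any under which an Accept and a Reject string meet in one state with the same remainder; add a state when all current targets are rejected. Accepting states are where Accept strings end.
a: 0a undefined. 0a->0: no, b/ab meet in 0 with "b" left. Open state 1: 0a->1.
b: 0b undefined. 0b->0: ok.
c: 0c undefined. 0c->0: no, b/c meet in 0. 0c->1: no, ba/c meet in 1. Open state 2: 0c->2.
aa: 1a undefined. 1a->0: ok.
ab: 1b undefined. 1b->0: no, b/ab meet in 0. 1b->1: no, ba/ab meet in 1. 1b->2: ok.
ac: 1c undefined. 1c->0: no, b/bac meet in 0. 1c->1: no, ba/bac meet in 1. 1c->2: ok.
ca: 2a undefined. 2a->0: ok.
cb: 2b undefined. 2b->0: no, cbbc/ab meet in 2. 2b->1: ok.
bcc: 2c undefined. 2c->0: ok.
All examples now run through 3 states with every (state, symbol) defined. Accept strings end in {0,1}, Reject strings end in {2}; accept={0,1}.

states=3 start=0 accept={0,1} delta: 0a->1 0b->0 0c->2 1a->0 1b->2 1c->2 2a->0 2b->1 2c->0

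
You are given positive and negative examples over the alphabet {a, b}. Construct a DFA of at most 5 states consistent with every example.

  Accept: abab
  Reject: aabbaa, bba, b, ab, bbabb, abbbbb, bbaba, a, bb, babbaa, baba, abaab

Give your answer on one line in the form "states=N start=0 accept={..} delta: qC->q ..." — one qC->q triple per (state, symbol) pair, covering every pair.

Fold the examples into a partial DFA from state 0: repeatedly fix the first undefined (state, symbol) met by the shortest-then-alphabetical prefix, trying targets in increasing order and rejecting any under which an Accept and a Reject string meet in one state with the same remainder; add a state when all current targets are rejected. Accepting states are where Accept strings end.
a: 0a undefined. 0a->0: ok.
b: 0b undefined. 0b->0: no, abab/aabbaa meet in 0. Open state 1: 0b->1.
ba: 1a undefined. 1a->0: no, abab/b meet in 1. 1a->1: no, abab/bb meet in 1 with "b" left. Open state 2: 1a->2.
bb: 1b undefined. 1b->0: ok.
bab: 2b undefined. 2b->0: no, abab/aabbaa meet in 0. 2b->1: no, abab/b meet in 1. 2b->2: no, abab/bbaba meet in 2. Open state 3: 2b->3.
abaa: 2a undefined. 2a->0: ok.
baba: 3a undefined. 3a->0: ok.
babb: 3b undefined. 3b->0: ok.
All examples now run through 4 states with every (state, symbol) defined. Accept strings end in {3}, Reject strings end in {0,1,2}; accept={3}.

states=4 start=0 accept={3} delta: 0a->0 0b->1 1a->2 1b->0 2a->0 2b->3 3a->0 3b->0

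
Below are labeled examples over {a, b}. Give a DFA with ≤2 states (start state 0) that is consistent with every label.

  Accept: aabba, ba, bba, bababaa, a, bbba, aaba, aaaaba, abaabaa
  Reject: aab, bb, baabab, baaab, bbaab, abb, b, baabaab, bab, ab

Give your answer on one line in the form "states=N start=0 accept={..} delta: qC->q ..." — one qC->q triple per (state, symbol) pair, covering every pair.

State merging on the prefix tree: take the shortest (then alphabetical) example prefix whose next move is undefined and point that move at state 0, else 1, else 2, ...; a target is out if some Accept/Reject pair would then sit in one state with the same input left (inseparable). If every existing state is out, open a new one.
a: 0a undefined. 0a->0: ok.
b: 0b undefined. 0b->0: no, aabba/aab meet in 0. Open state 1: 0b->1.
ba: 1a undefined. 1a->0: ok.
bb: 1b undefined. 1b->0: no, aabba/bb meet in 0. 1b->1: ok.
All examples now run through 2 states with every (state, symbol) defined. Accept strings end in {0}, Reject strings end in {1}; accept={0}.

states=2 start=0 accept={0} delta: 0a->0 0b->1 1a->0 1b->1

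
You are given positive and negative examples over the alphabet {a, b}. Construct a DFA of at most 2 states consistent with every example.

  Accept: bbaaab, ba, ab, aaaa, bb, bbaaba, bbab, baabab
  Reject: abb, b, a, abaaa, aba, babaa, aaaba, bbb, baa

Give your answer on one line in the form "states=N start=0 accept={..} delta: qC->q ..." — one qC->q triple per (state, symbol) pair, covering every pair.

states=2 start=0 accept={0} delta: 0a->1 0b->1 1a->0 1b->0

Grow the machine one transition at a time. Run the examples from 0; the earliest place one falls off (shortest prefix, ties alphabetical) gets sent to the lowest-numbered state that keeps every Accept/Reject pair distinguishable — a pair clashes when both reach the same state with identical unread suffix — and to a fresh state only if none does.
a: 0a undefined. 0a->0: no, ba/aba meet in 0 with "ba" left. Open state 1: 0a->1.
b: 0b undefined. 0b->0: no, ba/a meet in 1. 0b->1: ok.
aa: 1a undefined. 1a->0: ok.
ab: 1b undefined. 1b->0: ok.
All examples now run through 2 states with every (state, symbol) defined. Accept strings end in {0}, Reject strings end in {1}; accept={0}.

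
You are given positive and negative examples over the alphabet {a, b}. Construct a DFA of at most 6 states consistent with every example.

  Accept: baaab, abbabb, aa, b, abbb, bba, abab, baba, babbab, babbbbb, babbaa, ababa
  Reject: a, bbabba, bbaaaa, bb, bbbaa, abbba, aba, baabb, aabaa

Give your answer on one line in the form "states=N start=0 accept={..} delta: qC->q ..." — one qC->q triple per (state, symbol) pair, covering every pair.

State merging on the prefix tree: take the shortest (then alphabetical) example prefix whose next move is undefined and point that move at state 0, else 1, else 2, ...; a target is out if some Accept/Reject pair would then sit in one state with the same input left (inseparable). If every existing state is out, open a new one.
a: 0a undefined. 0a->0: no, aa/a meet in 0. Open state 1: 0a->1.
b: 0b undefined. 0b->0: no, aa/bbbaa meet in 1 with "a" left. 0b->1: no, b/a meet in 1. Open state 2: 0b->2.
aa: 1a undefined. 1a->0: ok.
ab: 1b undefined. 1b->0: no, abbb/bb meet in 2 with "b" left. 1b->1: no, abbabb/bb meet in 2 with "b" left. 1b->2: ok.
ba: 2a undefined. 2a->0: no, aa/aba meet in 0. 2a->1: no, aa/aabaa meet in 0. 2a->2: no, baaab/bb meet in 2 with "b" left. Open state 3: 2a->3.
bb: 2b undefined. 2b->0: no, abbabb/bbaaaa meet in 0. 2b->1: no, abbabb/a meet in 1. 2b->2: no, b/bb meet in 2. 2b->3: no, abbabb/baabb meet in 3 with "abb" left. Open state 4: 2b->4.
baa: 3a undefined. 3a->0: no, aa/aabaa meet in 0. 3a->1: ok.
bab: 3b undefined. 3b->0: no, baba/a meet in 1. 3b->1: no, abab/a meet in 1. 3b->2: no, baba/aba meet in 3. 3b->3: no, abab/aba meet in 3. 3b->4: no, abab/bb meet in 4. Open state 5: 3b->5.
bba: 4a undefined. 4a->0: no, abbabb/bb meet in 4. 4a->1: no, abbabb/bb meet in 4. 4a->2: no, aa/bbaaaa meet in 0. 4a->3: no, bba/aba meet in 3. 4a->4: no, bba/bbaaaa meet in 4. 4a->5: ok.
bbb: 4b undefined. 4b->0: no, aa/bbbaa meet in 0. 4b->1: no, aa/abbba meet in 0. 4b->2: ok.
baba: 5a undefined. 5a->0: no, aa/bbaaaa meet in 0. 5a->1: no, baba/a meet in 1. 5a->2: ok.
babb: 5b undefined. 5b->0: ok.
All examples now run through 6 states with every (state, symbol) defined. Accept strings end in {0,2,5}, Reject strings end in {1,3,4}; accept={0,2,5}.

states=6 start=0 accept={0,2,5} delta: 0a->1 0b->2 1a->0 1b->2 2a->3 2b->4 3a->1 3b->5 4a->5 4b->2 5a->2 5b->0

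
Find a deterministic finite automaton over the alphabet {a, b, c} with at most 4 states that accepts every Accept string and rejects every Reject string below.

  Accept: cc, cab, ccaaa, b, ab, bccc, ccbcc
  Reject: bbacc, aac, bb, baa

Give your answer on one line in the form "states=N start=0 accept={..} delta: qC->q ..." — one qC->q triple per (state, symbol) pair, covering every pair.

states=4 start=0 accept={1,3} delta: 0a->0 0b->1 0c->2 1a->0 1b->2 1c->0 2a->2 2b->1 2c->3 3a->3 3b->0 3c->0

Grow the machine one transition at a time. Run the examples from 0; the earliest place one falls off (shortest prefix, ties alphabetical) gets sent to the lowest-numbered state that keeps every Accept/Reject pair distinguishable — a pair clashes when both reach the same state with identical unread suffix — and to a fresh state only if none does.
a: 0a undefined. 0a->0: ok.
b: 0b undefined. 0b->0: no, cc/bbacc meet in 0 with "cc" left. Open state 1: 0b->1.
c: 0c undefined. 0c->0: no, cc/aac meet in 0. 0c->1: no, b/aac meet in 1. Open state 2: 0c->2.
ba: 1a undefined. 1a->0: ok.
bb: 1b undefined. 1b->0: no, cc/bbacc meet in 2 with "c" left. 1b->1: no, cc/bbacc meet in 2 with "c" left. 1b->2: ok.
bc: 1c undefined. 1c->0: ok.
ca: 2a undefined. 2a->0: no, cc/bbacc meet in 2 with "c" left. 2a->1: no, cab/bbacc meet in 2. 2a->2: ok.
cc: 2c undefined. 2c->0: no, cc/baa meet in 0. 2c->1: no, ccaaa/bbacc meet in 0. 2c->2: no, cc/bbacc meet in 2. Open state 3: 2c->3.
cab: 2b undefined. 2b->0: no, cab/baa meet in 0. 2b->1: ok.
cca: 3a undefined. 3a->0: no, ccaaa/baa meet in 0. 3a->1: no, ccaaa/baa meet in 0. 3a->2: no, ccaaa/aac meet in 2. 3a->3: ok.
ccb: 3b undefined. 3b->0: ok.
bbacc: 3c undefined. 3c->0: ok.
All examples now run through 4 states with every (state, symbol) defined. Accept strings end in {1,3}, Reject strings end in {0,2}; accept={1,3}.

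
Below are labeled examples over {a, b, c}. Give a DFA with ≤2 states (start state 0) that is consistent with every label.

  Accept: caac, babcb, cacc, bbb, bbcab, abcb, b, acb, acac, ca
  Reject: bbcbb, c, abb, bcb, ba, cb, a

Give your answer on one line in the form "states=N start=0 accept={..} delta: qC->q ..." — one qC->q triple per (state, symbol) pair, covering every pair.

Fold the examples into a partial DFA from state 0: repeatedly fix the first undefined (state, symbol) met by the shortest-then-alphabetical prefix, trying targets in increasing order and rejecting any under which an Accept and a Reject string meet in one state with the same remainder; add a state when all current targets are rejected. Accepting states are where Accept strings end.
a: 0a undefined. 0a->0: no, abcb/bcb meet in 0 with "bcb" left. Open state 1: 0a->1.
b: 0b undefined. 0b->0: ok.
c: 0c undefined. 0c->0: no, bbb/bbcbb meet in 0. 0c->1: ok.
ab: 1b undefined. 1b->0: no, babcb/bbcbb meet in 0. 1b->1: ok.
ac: 1c undefined. 1c->0: ok.
ca: 1a undefined. 1a->0: ok.
All examples now run through 2 states with every (state, symbol) defined. Accept strings end in {0}, Reject strings end in {1}; accept={0}.

states=2 start=0 accept={0} delta: 0a->1 0b->0 0c->1 1a->0 1b->1 1c->0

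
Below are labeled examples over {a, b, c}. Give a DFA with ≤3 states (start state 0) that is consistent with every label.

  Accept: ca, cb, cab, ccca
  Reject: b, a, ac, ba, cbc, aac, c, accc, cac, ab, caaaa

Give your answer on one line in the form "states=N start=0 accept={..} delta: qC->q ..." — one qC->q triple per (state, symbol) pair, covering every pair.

State merging on the prefix tree: take the shortest (then alphabetical) example prefix whose next move is undefined and point that move at state 0, else 1, else 2, ...; a target is out if some Accept/Reject pair would then sit in one state with the same input left (inseparable). If every existing state is out, open a new one.
a: 0a undefined. 0a->0: ok.
b: 0b undefined. 0b->0: ok.
c: 0c undefined. 0c->0: no, ca/b meet in 0. Open state 1: 0c->1.
ca: 1a undefined. 1a->0: no, ca/b meet in 0. 1a->1: no, ca/ac meet in 1. Open state 2: 1a->2.
cb: 1b undefined. 1b->0: no, cb/b meet in 0. 1b->1: no, cb/ac meet in 1. 1b->2: ok.
cc: 1c undefined. 1c->0: ok.
caa: 2a undefined. 2a->0: ok.
cab: 2b undefined. 2b->0: no, cab/b meet in 0. 2b->1: no, cab/ac meet in 1. 2b->2: ok.
cac: 2c undefined. 2c->0: ok.
All examples now run through 3 states with every (state, symbol) defined. Accept strings end in {2}, Reject strings end in {0,1}; accept={2}.

states=3 start=0 accept={2} delta: 0a->0 0b->0 0c->1 1a->2 1b->2 1c->0 2a->0 2b->2 2c->0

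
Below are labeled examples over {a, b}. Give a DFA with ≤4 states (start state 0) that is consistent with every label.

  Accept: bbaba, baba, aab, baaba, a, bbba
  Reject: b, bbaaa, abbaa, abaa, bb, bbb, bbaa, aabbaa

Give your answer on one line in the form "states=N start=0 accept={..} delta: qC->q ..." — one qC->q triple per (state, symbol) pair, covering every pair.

states=4 start=0 accept={1,3} delta: 0a->1 0b->0 1a->2 1b->0 2a->0 2b->3 3a->1 3b->0

Grow the machine one transition at a time. Run the examples from 0; the earliest place one falls off (shortest prefix, ties alphabetical) gets sent to the lowest-numbered state that keeps every Accept/Reject pair distinguishable — a pair clashes when both reach the same state with identical unread suffix — and to a fresh state only if none does.
a: 0a undefined. 0a->0: no, aab/b meet in 0 with "b" left. Open state 1: 0a->1.
b: 0b undefined. 0b->0: ok.
aa: 1a undefined. 1a->0: no, aab/b meet in 0. 1a->1: no, a/bbaaa meet in 1. Open state 2: 1a->2.
ab: 1b undefined. 1b->0: ok.
aab: 2b undefined. 2b->0: no, aab/b meet in 0. 2b->1: no, baaba/abbaa meet in 2. 2b->2: no, aab/abbaa meet in 2. Open state 3: 2b->3.
aabb: 3b undefined. 3b->0: ok.
baaba: 3a undefined. 3a->0: no, baaba/b meet in 0. 3a->1: ok.
bbaaa: 2a undefined. 2a->0: ok.
All examples now run through 4 states with every (state, symbol) defined. Accept strings end in {1,3}, Reject strings end in {0,2}; accept={1,3}.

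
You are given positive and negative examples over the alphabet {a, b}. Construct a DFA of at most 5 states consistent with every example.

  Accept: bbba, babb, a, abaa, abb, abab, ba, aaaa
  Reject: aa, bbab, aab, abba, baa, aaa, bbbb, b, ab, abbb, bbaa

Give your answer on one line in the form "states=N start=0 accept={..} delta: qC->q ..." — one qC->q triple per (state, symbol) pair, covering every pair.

states=5 start=0 accept={1} delta: 0a->1 0b->0 1a->2 1b->3 2a->0 2b->0 3a->4 3b->1 4a->1 4b->1

Fold the examples into a partial DFA from state 0: repeatedly fix the first undefined (state, symbol) met by the shortest-then-alphabetical prefix, trying targets in increasing order and rejecting any under which an Accept and a Reject string meet in one state with the same remainder; add a state when all current targets are rejected. Accepting states are where Accept strings end.
a: 0a undefined. 0a->0: no, a/aa meet in 0. Open state 1: 0a->1.
b: 0b undefined. 0b->0: ok.
aa: 1a undefined. 1a->0: no, bbba/aaa meet in 1. 1a->1: no, bbba/aa meet in 1. Open state 2: 1a->2.
ab: 1b undefined. 1b->0: no, bbba/abba meet in 1. 1b->1: no, bbba/bbab meet in 1. 1b->2: no, babb/aab meet in 2 with "b" left. Open state 3: 1b->3.
aaa: 2a undefined. 2a->0: ok.
aab: 2b undefined. 2b->0: ok.
aba: 3a undefined. 3a->0: no, abab/aab meet in 0. 3a->1: no, abaa/aa meet in 2. 3a->2: no, abaa/aab meet in 0. 3a->3: no, abaa/bbab meet in 3. Open state 4: 3a->4.
abb: 3b undefined. 3b->0: no, bbba/abba meet in 1. 3b->1: ok.
abaa: 4a undefined. 4a->0: no, abaa/aab meet in 0. 4a->1: ok.
abab: 4b undefined. 4b->0: no, abab/aab meet in 0. 4b->1: ok.
All examples now run through 5 states with every (state, symbol) defined. Accept strings end in {1}, Reject strings end in {0,2,3}; accept={1}.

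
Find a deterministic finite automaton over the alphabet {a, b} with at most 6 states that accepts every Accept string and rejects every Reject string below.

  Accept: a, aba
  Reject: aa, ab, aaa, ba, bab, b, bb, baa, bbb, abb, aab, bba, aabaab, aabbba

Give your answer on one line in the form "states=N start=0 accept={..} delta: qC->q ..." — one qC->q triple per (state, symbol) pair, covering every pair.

State merging on the prefix tree: take the shortest (then alphabetical) example prefix whose next move is undefined and point that move at state 0, else 1, else 2, ...; a target is out if some Accept/Reject pair would then sit in one state with the same input left (inseparable). If every existing state is out, open a new one.
a: 0a undefined. 0a->0: no, a/aa meet in 0. Open state 1: 0a->1.
b: 0b undefined. 0b->0: no, a/ba meet in 1. 0b->1: no, a/b meet in 1. Open state 2: 0b->2.
aa: 1a undefined. 1a->0: no, a/aaa meet in 1. 1a->1: no, a/aa meet in 1. 1a->2: ok.
ab: 1b undefined. 1b->0: ok.
ba: 2a undefined. 2a->0: no, a/baa meet in 1. 2a->1: no, a/aaa meet in 1. 2a->2: ok.
bb: 2b undefined. 2b->0: no, a/bba meet in 1. 2b->1: no, a/bab meet in 1. 2b->2: ok.
All examples now run through 3 states with every (state, symbol) defined. Accept strings end in {1}, Reject strings end in {0,2}; accept={1}.

states=3 start=0 accept={1} delta: 0a->1 0b->2 1a->2 1b->0 2a->2 2b->2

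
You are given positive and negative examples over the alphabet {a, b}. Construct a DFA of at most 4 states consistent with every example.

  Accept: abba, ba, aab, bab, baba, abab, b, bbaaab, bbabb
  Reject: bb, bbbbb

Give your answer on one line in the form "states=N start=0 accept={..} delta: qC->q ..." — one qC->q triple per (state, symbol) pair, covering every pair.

states=3 start=0 accept={0,1} delta: 0a->0 0b->1 1a->0 1b->2 2a->1 2b->0

State merging on the prefix tree: take the shortest (then alphabetical) example prefix whose next move is undefined and point that move at state 0, else 1, else 2, ...; a target is out if some Accept/Reject pair would then sit in one state with the same input left (inseparable). If every existing state is out, open a new one.
a: 0a undefined. 0a->0: ok.
b: 0b undefined. 0b->0: no, abba/bb meet in 0. Open state 1: 0b->1.
ba: 1a undefined. 1a->0: ok.
bb: 1b undefined. 1b->0: no, abba/bb meet in 0. 1b->1: no, aab/bb meet in 1. Open state 2: 1b->2.
bba: 2a undefined. 2a->0: no, bbabb/bb meet in 2. 2a->1: ok.
bbb: 2b undefined. 2b->0: ok.
All examples now run through 3 states with every (state, symbol) defined. Accept strings end in {0,1}, Reject strings end in {2}; accept={0,1}.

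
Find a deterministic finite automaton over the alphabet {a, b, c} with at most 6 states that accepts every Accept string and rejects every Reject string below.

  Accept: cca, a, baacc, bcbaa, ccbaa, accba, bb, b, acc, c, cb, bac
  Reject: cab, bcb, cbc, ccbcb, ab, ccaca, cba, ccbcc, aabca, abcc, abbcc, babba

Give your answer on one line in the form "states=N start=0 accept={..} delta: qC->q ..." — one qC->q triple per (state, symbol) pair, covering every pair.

Fold the examples into a partial DFA from state 0: repeatedly fix the first undefined (state, symbol) met by the shortest-then-alphabetical prefix, trying targets in increasing order and rejecting any under which an Accept and a Reject string meet in one state with the same remainder; add a state when all current targets are rejected. Accepting states are where Accept strings end.
a: 0a undefined. 0a->0: no, b/ab meet in 0 with "b" left. Open state 1: 0a->1.
b: 0b undefined. 0b->0: no, cb/bcb meet in 0 with "cb" left. 0b->1: no, bb/ab meet in 1 with "b" left. Open state 2: 0b->2.
c: 0c undefined. 0c->0: ok.
aa: 1a undefined. 1a->0: ok.
ab: 1b undefined. 1b->0: no, c/cab meet in 0. 1b->1: no, cca/cab meet in 1. 1b->2: no, b/cab meet in 2. Open state 3: 1b->3.
ac: 1c undefined. 1c->0: no, cca/ccaca meet in 1. 1c->1: no, c/ccaca meet in 0. 1c->2: no, acc/cbc meet in 2 with "c" left. 1c->3: ok.
ba: 2a undefined. 2a->0: no, c/cba meet in 0. 2a->1: no, cca/cba meet in 1. 2a->2: no, baacc/ccbcc meet in 2 with "cc" left. 2a->3: no, ccbaa/ccaca meet in 3 with "a" left. Open state 4: 2a->4.
bb: 2b undefined. 2b->0: ok.
bc: 2c undefined. 2c->0: no, cca/aabca meet in 1. 2c->1: no, cca/cbc meet in 1. 2c->2: no, bcbaa/bcb meet in 0. 2c->3: no, acc/ccbcc meet in 3 with "c" left. 2c->4: no, ccbaa/aabca meet in 4 with "a" left. Open state 5: 2c->5.
abb: 3b undefined. 3b->0: no, bb/abbcc meet in 0. 3b->1: no, acc/abbcc meet in 3 with "c" left. 3b->2: ok.
abc: 3c undefined. 3c->0: no, accba/cba meet in 4. 3c->1: no, accba/ccaca meet in 3 with "a" left. 3c->2: ok.
baa: 4a undefined. 4a->0: ok.
bab: 4b undefined. 4b->0: ok.
bac: 4c undefined. 4c->0: ok.
bcb: 5b undefined. 5b->0: no, baacc/bcb meet in 0. 5b->1: no, cca/bcb meet in 1. 5b->2: no, b/bcb meet in 2. 5b->3: ok.
bcba: 3a undefined. 3a->0: no, baacc/ccaca meet in 0. 3a->1: no, cca/ccaca meet in 1. 3a->2: no, bcbaa/cba meet in 4. 3a->3: no, bcbaa/cab meet in 3. 3a->4: ok.
aabca: 5a undefined. 5a->0: no, baacc/aabca meet in 0. 5a->1: no, cca/aabca meet in 1. 5a->2: no, b/aabca meet in 2. 5a->3: ok.
abbcc: 5c undefined. 5c->0: no, baacc/ccbcc meet in 0. 5c->1: no, cca/ccbcc meet in 1. 5c->2: no, b/ccbcc meet in 2. 5c->3: ok.
All examples now run through 6 states with every (state, symbol) defined. Accept strings end in {0,1,2}, Reject strings end in {3,4,5}; accept={0,1,2}.

states=6 start=0 accept={0,1,2} delta: 0a->1 0b->2 0c->0 1a->0 1b->3 1c->3 2a->4 2b->0 2c->5 3a->4 3b->2 3c->2 4a->0 4b->0 4c->0 5a->3 5b->3 5c->3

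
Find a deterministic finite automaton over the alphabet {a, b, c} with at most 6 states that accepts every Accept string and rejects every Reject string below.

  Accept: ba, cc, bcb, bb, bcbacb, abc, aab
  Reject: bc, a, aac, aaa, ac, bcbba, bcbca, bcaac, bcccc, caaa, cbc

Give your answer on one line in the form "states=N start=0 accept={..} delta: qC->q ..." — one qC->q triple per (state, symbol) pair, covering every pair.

Fold the examples into a partial DFA from state 0: repeatedly fix the first undefined (state, symbol) met by the shortest-then-alphabetical prefix, trying targets in increasing order and rejecting any under which an Accept and a Reject string meet in one state with the same remainder; add a state when all current targets are rejected. Accepting states are where Accept strings end.
a: 0a undefined. 0a->0: no, abc/bc meet in 0 with "bc" left. Open state 1: 0a->1.
b: 0b undefined. 0b->0: no, ba/a meet in 1. 0b->1: ok.
c: 0c undefined. 0c->0: ok.
aa: 1a undefined. 1a->0: no, ba/aac meet in 0. 1a->1: no, ba/a meet in 1. Open state 2: 1a->2.
ab: 1b undefined. 1b->0: ok.
ac: 1c undefined. 1c->0: no, cc/bc meet in 0. 1c->1: no, ba/bcbba meet in 2. 1c->2: no, ba/bc meet in 2. Open state 3: 1c->3.
aaa: 2a undefined. 2a->0: no, cc/aaa meet in 0. 2a->1: ok.
aab: 2b undefined. 2b->0: ok.
aac: 2c undefined. 2c->0: no, cc/aac meet in 0. 2c->1: ok.
bca: 3a undefined. 3a->0: ok.
bcb: 3b undefined. 3b->0: no, ba/bcbba meet in 2. 3b->1: no, cc/bcbca meet in 0. 3b->2: no, ba/bcbca meet in 2. 3b->3: no, cc/bcbba meet in 0. Open state 4: 3b->4.
bcc: 3c undefined. 3c->0: no, cc/bcccc meet in 0. 3c->1: ok.
bcba: 4a undefined. 4a->0: no, bcbacb/a meet in 1. 4a->1: ok.
bcbb: 4b undefined. 4b->0: ok.
bcbc: 4c undefined. 4c->0: ok.
All examples now run through 5 states with every (state, symbol) defined. Accept strings end in {0,2,4}, Reject strings end in {1,3}; accept={0,2,4}.

states=5 start=0 accept={0,2,4} delta: 0a->1 0b->1 0c->0 1a->2 1b->0 1c->3 2a->1 2b->0 2c->1 3a->0 3b->4 3c->1 4a->1 4b->0 4c->0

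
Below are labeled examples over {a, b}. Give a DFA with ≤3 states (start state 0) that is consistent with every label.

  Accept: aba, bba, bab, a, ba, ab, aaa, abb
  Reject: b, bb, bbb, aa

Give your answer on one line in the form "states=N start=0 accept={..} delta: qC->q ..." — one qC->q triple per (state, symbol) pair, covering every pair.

Grow the machine one transition at a time. Run the examples from 0; the earliest place one falls off (shortest prefix, ties alphabetical) gets sent to the lowest-numbered state that keeps every Accept/Reject pair distinguishable — a pair clashes when both reach the same state with identical unread suffix — and to a fresh state only if none does.
a: 0a undefined. 0a->0: no, a/aa meet in 0. Open state 1: 0a->1.
b: 0b undefined. 0b->0: ok.
aa: 1a undefined. 1a->0: ok.
ab: 1b undefined. 1b->0: no, bab/b meet in 0. 1b->1: no, aba/b meet in 0. Open state 2: 1b->2.
aba: 2a undefined. 2a->0: no, aba/b meet in 0. 2a->1: ok.
abb: 2b undefined. 2b->0: no, abb/b meet in 0. 2b->1: ok.
All examples now run through 3 states with every (state, symbol) defined. Accept strings end in {1,2}, Reject strings end in {0}; accept={1,2}.

states=3 start=0 accept={1,2} delta: 0a->1 0b->0 1a->0 1b->2 2a->1 2b->1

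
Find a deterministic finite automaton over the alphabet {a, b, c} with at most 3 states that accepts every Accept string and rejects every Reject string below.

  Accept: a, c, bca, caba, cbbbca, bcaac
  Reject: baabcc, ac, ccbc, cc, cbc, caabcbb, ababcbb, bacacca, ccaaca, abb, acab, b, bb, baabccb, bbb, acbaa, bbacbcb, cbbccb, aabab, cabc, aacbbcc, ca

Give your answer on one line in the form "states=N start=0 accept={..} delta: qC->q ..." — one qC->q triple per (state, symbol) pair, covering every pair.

Fold the examples into a partial DFA from state 0: repeatedly fix the first undefined (state, symbol) met by the shortest-then-alphabetical prefix, trying targets in increasing order and rejecting any under which an Accept and a Reject string meet in one state with the same remainder; add a state when all current targets are rejected. Accepting states are where Accept strings end.
a: 0a undefined. 0a->0: no, c/ac meet in 0 with "c" left. Open state 1: 0a->1.
b: 0b undefined. 0b->0: no, bca/ca meet in 0 with "ca" left. 0b->1: no, a/b meet in 1. Open state 2: 0b->2.
c: 0c undefined. 0c->0: no, a/ca meet in 1. 0c->1: ok.
aa: 1a undefined. 1a->0: ok.
ab: 1b undefined. 1b->0: no, a/cbc meet in 1. 1b->1: no, a/abb meet in 1. 1b->2: ok.
ac: 1c undefined. 1c->0: ok.
ba: 2a undefined. 2a->0: no, a/bacacca meet in 1. 2a->1: ok.
bb: 2b undefined. 2b->0: ok.
bc: 2c undefined. 2c->0: no, a/baabcc meet in 1. 2c->1: no, a/ccbc meet in 1. 2c->2: ok.
All examples now run through 3 states with every (state, symbol) defined. Accept strings end in {1}, Reject strings end in {0,2}; accept={1}.

states=3 start=0 accept={1} delta: 0a->1 0b->2 0c->1 1a->0 1b->2 1c->0 2a->1 2b->0 2c->2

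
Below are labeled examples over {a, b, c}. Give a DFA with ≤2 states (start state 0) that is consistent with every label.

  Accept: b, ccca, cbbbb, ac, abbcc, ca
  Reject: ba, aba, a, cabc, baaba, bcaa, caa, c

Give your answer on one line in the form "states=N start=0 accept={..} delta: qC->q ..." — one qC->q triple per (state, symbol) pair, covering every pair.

Fold the examples into a partial DFA from state 0: repeatedly fix the first undefined (state, symbol) met by the shortest-then-alphabetical prefix, trying targets in increasing order and rejecting any under which an Accept and a Reject string meet in one state with the same remainder; add a state when all current targets are rejected. Accepting states are where Accept strings end.
a: 0a undefined. 0a->0: no, ac/c meet in 0 with "c" left. Open state 1: 0a->1.
b: 0b undefined. 0b->0: ok.
c: 0c undefined. 0c->0: no, b/c meet in 0. 0c->1: ok.
ab: 1b undefined. 1b->0: ok.
ac: 1c undefined. 1c->0: ok.
ca: 1a undefined. 1a->0: ok.
All examples now run through 2 states with every (state, symbol) defined. Accept strings end in {0}, Reject strings end in {1}; accept={0}.

states=2 start=0 accept={0} delta: 0a->1 0b->0 0c->1 1a->0 1b->0 1c->0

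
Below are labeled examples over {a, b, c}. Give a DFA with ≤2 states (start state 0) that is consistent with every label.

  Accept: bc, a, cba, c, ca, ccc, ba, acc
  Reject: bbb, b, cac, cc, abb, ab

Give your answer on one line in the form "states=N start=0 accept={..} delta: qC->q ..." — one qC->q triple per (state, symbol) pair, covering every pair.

Fold the examples into a partial DFA from state 0: repeatedly fix the first undefined (state, symbol) met by the shortest-then-alphabetical prefix, trying targets in increasing order and rejecting any under which an Accept and a Reject string meet in one state with the same remainder; add a state when all current targets are rejected. Accepting states are where Accept strings end.
a: 0a undefined. 0a->0: no, acc/cc meet in 0 with "cc" left. Open state 1: 0a->1.
b: 0b undefined. 0b->0: ok.
c: 0c undefined. 0c->0: no, bc/bbb meet in 0. 0c->1: ok.
ab: 1b undefined. 1b->0: ok.
ac: 1c undefined. 1c->0: ok.
ca: 1a undefined. 1a->0: no, bc/cac meet in 1. 1a->1: ok.
All examples now run through 2 states with every (state, symbol) defined. Accept strings end in {1}, Reject strings end in {0}; accept={1}.

states=2 start=0 accept={1} delta: 0a->1 0b->0 0c->1 1a->1 1b->0 1c->0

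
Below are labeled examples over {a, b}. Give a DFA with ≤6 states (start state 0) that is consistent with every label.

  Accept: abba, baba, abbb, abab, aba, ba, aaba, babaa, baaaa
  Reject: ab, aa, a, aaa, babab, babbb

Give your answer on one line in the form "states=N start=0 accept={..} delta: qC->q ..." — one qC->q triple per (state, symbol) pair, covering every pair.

Grow the machine one transition at a time. Run the examples from 0; the earliest place one falls off (shortest prefix, ties alphabetical) gets sent to the lowest-numbered state that keeps every Accept/Reject pair distinguishable — a pair clashes when both reach the same state with identical unread suffix — and to a fresh state only if none does.
a: 0a undefined. 0a->0: ok.
b: 0b undefined. 0b->0: no, abba/ab meet in 0. Open state 1: 0b->1.
ba: 1a undefined. 1a->0: no, baba/aa meet in 0. 1a->1: no, aba/ab meet in 1. Open state 2: 1a->2.
abb: 1b undefined. 1b->0: no, abba/aa meet in 0. 1b->1: no, abbb/ab meet in 1. 1b->2: ok.
baa: 2a undefined. 2a->0: no, abba/aa meet in 0. 2a->1: no, abba/ab meet in 1. 2a->2: ok.
bab: 2b undefined. 2b->0: no, abba/babbb meet in 2. 2b->1: no, abbb/ab meet in 1. 2b->2: no, abba/babab meet in 2. Open state 3: 2b->3.
baba: 3a undefined. 3a->0: no, baba/aa meet in 0. 3a->1: no, abba/babab meet in 2. 3a->2: no, abbb/babab meet in 3. 3a->3: ok.
babb: 3b undefined. 3b->0: ok.
All examples now run through 4 states with every (state, symbol) defined. Accept strings end in {2,3}, Reject strings end in {0,1}; accept={2,3}.

states=4 start=0 accept={2,3} delta: 0a->0 0b->1 1a->2 1b->2 2a->2 2b->3 3a->3 3b->0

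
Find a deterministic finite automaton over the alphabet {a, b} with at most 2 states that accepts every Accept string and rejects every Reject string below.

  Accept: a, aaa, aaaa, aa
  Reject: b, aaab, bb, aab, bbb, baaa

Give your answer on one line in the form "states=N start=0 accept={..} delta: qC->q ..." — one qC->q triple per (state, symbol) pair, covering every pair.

states=2 start=0 accept={0} delta: 0a->0 0b->1 1a->1 1b->1

Fold the examples into a partial DFA from state 0: repeatedly fix the first undefined (state, symbol) met by the shortest-then-alphabetical prefix, trying targets in increasing order and rejecting any under which an Accept and a Reject string meet in one state with the same remainder; add a state when all current targets are rejected. Accepting states are where Accept strings end.
a: 0a undefined. 0a->0: ok.
b: 0b undefined. 0b->0: no, a/b meet in 0. Open state 1: 0b->1.
ba: 1a undefined. 1a->0: no, a/baaa meet in 0. 1a->1: ok.
bb: 1b undefined. 1b->0: no, a/bb meet in 0. 1b->1: ok.
All examples now run through 2 states with every (state, symbol) defined. Accept strings end in {0}, Reject strings end in {1}; accept={0}.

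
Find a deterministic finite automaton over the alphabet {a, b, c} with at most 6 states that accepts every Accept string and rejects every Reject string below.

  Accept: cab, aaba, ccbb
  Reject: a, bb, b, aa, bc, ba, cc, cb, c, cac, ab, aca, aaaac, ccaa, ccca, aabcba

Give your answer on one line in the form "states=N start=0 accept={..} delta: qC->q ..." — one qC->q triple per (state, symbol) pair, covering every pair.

states=4 start=0 accept={3} delta: 0a->1 0b->0 0c->1 1a->2 1b->0 1c->2 2a->0 2b->3 2c->0 3a->3 3b->3 3c->0

Fold the examples into a partial DFA from state 0: repeatedly fix the first undefined (state, symbol) met by the shortest-then-alphabetical prefix, trying targets in increasing order and rejecting any under which an Accept and a Reject string meet in one state with the same remainder; add a state when all current targets are rejected. Accepting states are where Accept strings end.
a: 0a undefined. 0a->0: no, aaba/ba meet in 0 with "ba" left. Open state 1: 0a->1.
b: 0b undefined. 0b->0: ok.
c: 0c undefined. 0c->0: no, cab/ab meet in 1 with "b" left. 0c->1: ok.
aa: 1a undefined. 1a->0: no, cab/bb meet in 0. 1a->1: no, cab/cb meet in 1 with "b" left. Open state 2: 1a->2.
ab: 1b undefined. 1b->0: ok.
ac: 1c undefined. 1c->0: no, ccbb/bb meet in 0. 1c->1: no, ccbb/bb meet in 0. 1c->2: ok.
aaa: 2a undefined. 2a->0: ok.
aab: 2b undefined. 2b->0: no, cab/bb meet in 0. 2b->1: no, cab/a meet in 1. 2b->2: no, cab/aa meet in 2. Open state 3: 2b->3.
cac: 2c undefined. 2c->0: ok.
aaba: 3a undefined. 3a->0: no, aaba/bb meet in 0. 3a->1: no, aaba/a meet in 1. 3a->2: no, aaba/aa meet in 2. 3a->3: ok.
aabc: 3c undefined. 3c->0: ok.
ccbb: 3b undefined. 3b->0: no, ccbb/bb meet in 0. 3b->1: no, ccbb/a meet in 1. 3b->2: no, ccbb/aa meet in 2. 3b->3: ok.
All examples now run through 4 states with every (state, symbol) defined. Accept strings end in {3}, Reject strings end in {0,1,2}; accept={3}.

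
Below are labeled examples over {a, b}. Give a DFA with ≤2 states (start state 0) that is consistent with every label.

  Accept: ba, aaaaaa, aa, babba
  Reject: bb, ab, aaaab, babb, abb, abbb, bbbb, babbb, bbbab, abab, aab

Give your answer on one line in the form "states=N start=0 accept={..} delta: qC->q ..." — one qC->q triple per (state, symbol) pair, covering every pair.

State merging on the prefix tree: take the shortest (then alphabetical) example prefix whose next move is undefined and point that move at state 0, else 1, else 2, ...; a target is out if some Accept/Reject pair would then sit in one state with the same input left (inseparable). If every existing state is out, open a new one.
a: 0a undefined. 0a->0: ok.
b: 0b undefined. 0b->0: no, ba/bb meet in 0. Open state 1: 0b->1.
ba: 1a undefined. 1a->0: ok.
bb: 1b undefined. 1b->0: no, ba/bb meet in 0. 1b->1: ok.
All examples now run through 2 states with every (state, symbol) defined. Accept strings end in {0}, Reject strings end in {1}; accept={0}.

states=2 start=0 accept={0} delta: 0a->0 0b->1 1a->0 1b->1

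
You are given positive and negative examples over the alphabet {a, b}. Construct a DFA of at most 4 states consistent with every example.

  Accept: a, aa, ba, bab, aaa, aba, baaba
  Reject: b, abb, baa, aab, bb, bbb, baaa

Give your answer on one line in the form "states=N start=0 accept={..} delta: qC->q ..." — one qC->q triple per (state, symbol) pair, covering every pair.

Fold the examples into a partial DFA from state 0: repeatedly fix the first undefined (state, symbol) met by the shortest-then-alphabetical prefix, trying targets in increasing order and rejecting any under which an Accept and a Reject string meet in one state with the same remainder; add a state when all current targets are rejected. Accepting states are where Accept strings end.
a: 0a undefined. 0a->0: ok.
b: 0b undefined. 0b->0: no, a/b meet in 0. Open state 1: 0b->1.
ba: 1a undefined. 1a->0: no, a/baa meet in 0. 1a->1: no, ba/b meet in 1. Open state 2: 1a->2.
bb: 1b undefined. 1b->0: no, a/abb meet in 0. 1b->1: ok.
baa: 2a undefined. 2a->0: no, a/baa meet in 0. 2a->1: no, ba/baaa meet in 2. 2a->2: no, ba/baa meet in 2. Open state 3: 2a->3.
bab: 2b undefined. 2b->0: ok.
baaa: 3a undefined. 3a->0: no, a/baaa meet in 0. 3a->1: ok.
baab: 3b undefined. 3b->0: ok.
All examples now run through 4 states with every (state, symbol) defined. Accept strings end in {0,2}, Reject strings end in {1,3}; accept={0,2}.

states=4 start=0 accept={0,2} delta: 0a->0 0b->1 1a->2 1b->1 2a->3 2b->0 3a->1 3b->0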